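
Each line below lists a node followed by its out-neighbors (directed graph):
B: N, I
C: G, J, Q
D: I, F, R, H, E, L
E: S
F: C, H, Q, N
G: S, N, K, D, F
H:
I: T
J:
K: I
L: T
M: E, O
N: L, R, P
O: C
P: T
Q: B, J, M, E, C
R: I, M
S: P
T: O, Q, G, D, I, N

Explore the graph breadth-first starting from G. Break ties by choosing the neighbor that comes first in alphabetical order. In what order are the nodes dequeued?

G, D, F, K, N, S, E, H, I, L, R, C, Q, P, T, M, J, B, O

Visit G; enqueue D, F, K, N, S → queue [D, F, K, N, S]
Visit D; enqueue E, H, I, L, R → queue [F, K, N, S, E, H, I, L, R]
Visit F; enqueue C, Q → queue [K, N, S, E, H, I, L, R, C, Q]
Visit K → queue [N, S, E, H, I, L, R, C, Q]
Visit N; enqueue P → queue [S, E, H, I, L, R, C, Q, P]
Visit S → queue [E, H, I, L, R, C, Q, P]
Visit E → queue [H, I, L, R, C, Q, P]
Visit H → queue [I, L, R, C, Q, P]
Visit I; enqueue T → queue [L, R, C, Q, P, T]
Visit L → queue [R, C, Q, P, T]
Visit R; enqueue M → queue [C, Q, P, T, M]
Visit C; enqueue J → queue [Q, P, T, M, J]
Visit Q; enqueue B → queue [P, T, M, J, B]
Visit P → queue [T, M, J, B]
Visit T; enqueue O → queue [M, J, B, O]
Visit M → queue [J, B, O]
Visit J → queue [B, O]
Visit B → queue [O]
Visit O → queue []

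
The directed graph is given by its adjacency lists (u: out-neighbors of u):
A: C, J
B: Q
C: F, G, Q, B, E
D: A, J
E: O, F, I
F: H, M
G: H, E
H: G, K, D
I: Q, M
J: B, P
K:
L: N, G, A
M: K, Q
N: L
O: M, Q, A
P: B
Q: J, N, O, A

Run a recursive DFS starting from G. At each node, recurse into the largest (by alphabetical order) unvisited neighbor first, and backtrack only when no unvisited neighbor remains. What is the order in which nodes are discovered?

Visit G
G → H
H → K
H → D
D → J
J → P
P → B
B → Q
Q → O
O → M
O → A
A → C
C → F
C → E
E → I
Q → N
N → L

G -> H -> K -> D -> J -> P -> B -> Q -> O -> M -> A -> C -> F -> E -> I -> N -> L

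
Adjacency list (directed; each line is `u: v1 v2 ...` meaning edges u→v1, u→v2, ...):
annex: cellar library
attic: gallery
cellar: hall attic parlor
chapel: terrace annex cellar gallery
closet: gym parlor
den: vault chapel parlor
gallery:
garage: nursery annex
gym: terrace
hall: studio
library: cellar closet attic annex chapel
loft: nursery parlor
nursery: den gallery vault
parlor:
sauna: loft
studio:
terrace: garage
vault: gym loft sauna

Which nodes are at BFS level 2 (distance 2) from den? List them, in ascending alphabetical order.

Level 0: den
Level 1: chapel, parlor, vault
Level 2: annex, cellar, gallery, gym, loft, sauna, terrace
Level 3: attic, garage, hall, library, nursery
Level 4: closet, studio

annex, cellar, gallery, gym, loft, sauna, terrace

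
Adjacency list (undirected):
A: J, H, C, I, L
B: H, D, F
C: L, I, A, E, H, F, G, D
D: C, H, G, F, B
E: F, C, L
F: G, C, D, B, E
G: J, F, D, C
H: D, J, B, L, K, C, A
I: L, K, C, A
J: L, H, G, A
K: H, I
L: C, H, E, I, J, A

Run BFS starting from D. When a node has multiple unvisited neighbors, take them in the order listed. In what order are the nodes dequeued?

D, C, H, G, F, B, L, I, A, E, J, K

Visit D; enqueue C, H, G, F, B → queue [C, H, G, F, B]
Visit C; enqueue L, I, A, E → queue [H, G, F, B, L, I, A, E]
Visit H; enqueue J, K → queue [G, F, B, L, I, A, E, J, K]
Visit G → queue [F, B, L, I, A, E, J, K]
Visit F → queue [B, L, I, A, E, J, K]
Visit B → queue [L, I, A, E, J, K]
Visit L → queue [I, A, E, J, K]
Visit I → queue [A, E, J, K]
Visit A → queue [E, J, K]
Visit E → queue [J, K]
Visit J → queue [K]
Visit K → queue []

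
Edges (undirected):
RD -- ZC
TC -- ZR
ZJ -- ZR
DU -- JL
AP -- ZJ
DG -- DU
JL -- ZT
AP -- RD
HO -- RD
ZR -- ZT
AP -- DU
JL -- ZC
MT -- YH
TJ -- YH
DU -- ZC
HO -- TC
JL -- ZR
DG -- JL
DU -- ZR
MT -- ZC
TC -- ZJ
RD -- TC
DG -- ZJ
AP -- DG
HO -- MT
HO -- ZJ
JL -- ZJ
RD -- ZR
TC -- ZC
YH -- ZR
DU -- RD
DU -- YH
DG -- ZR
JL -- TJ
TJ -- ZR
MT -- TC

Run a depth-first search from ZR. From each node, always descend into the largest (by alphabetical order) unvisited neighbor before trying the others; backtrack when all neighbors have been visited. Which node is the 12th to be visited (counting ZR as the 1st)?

Visit ZR
ZR → ZT
ZT → JL
JL → ZJ
ZJ → TC
TC → ZC
ZC → RD
RD → HO
HO → MT
MT → YH
YH → TJ
YH → DU
DU → DG
DG → AP

Visit order: ZR, ZT, JL, ZJ, TC, ZC, RD, HO, MT, YH, TJ, DU, DG, AP

DU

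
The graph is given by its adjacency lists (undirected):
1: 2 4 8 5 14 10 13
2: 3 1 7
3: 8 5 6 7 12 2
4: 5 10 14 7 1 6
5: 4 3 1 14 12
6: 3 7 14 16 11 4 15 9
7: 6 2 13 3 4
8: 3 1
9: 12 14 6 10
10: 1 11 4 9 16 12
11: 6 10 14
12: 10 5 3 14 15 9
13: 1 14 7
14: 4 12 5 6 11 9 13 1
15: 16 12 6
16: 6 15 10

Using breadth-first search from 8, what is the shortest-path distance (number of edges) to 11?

3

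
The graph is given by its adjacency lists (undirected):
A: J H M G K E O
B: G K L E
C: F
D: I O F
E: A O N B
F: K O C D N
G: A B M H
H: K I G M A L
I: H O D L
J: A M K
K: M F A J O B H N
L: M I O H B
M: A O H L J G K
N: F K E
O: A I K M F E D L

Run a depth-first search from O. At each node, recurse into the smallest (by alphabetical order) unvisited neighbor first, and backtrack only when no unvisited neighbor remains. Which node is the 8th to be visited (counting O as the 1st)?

D

Visit O
O → A
A → E
E → B
B → G
G → H
H → I
I → D
D → F
F → C
F → K
K → J
J → M
M → L
K → N

Visit order: O, A, E, B, G, H, I, D, F, C, K, J, M, L, N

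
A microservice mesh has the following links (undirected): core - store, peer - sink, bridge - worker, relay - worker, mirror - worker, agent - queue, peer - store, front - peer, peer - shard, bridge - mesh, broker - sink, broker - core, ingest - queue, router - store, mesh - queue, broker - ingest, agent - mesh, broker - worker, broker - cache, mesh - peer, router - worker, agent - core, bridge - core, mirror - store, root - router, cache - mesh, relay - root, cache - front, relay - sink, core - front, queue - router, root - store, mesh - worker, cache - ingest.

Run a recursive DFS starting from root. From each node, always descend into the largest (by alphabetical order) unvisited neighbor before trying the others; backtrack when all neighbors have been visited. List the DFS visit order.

root → store → router → worker → relay → sink → peer → shard → mesh → queue → ingest → cache → front → core → broker → bridge → agent → mirror

Visit root
root → store
store → router
router → worker
worker → relay
relay → sink
sink → peer
peer → shard
peer → mesh
mesh → queue
queue → ingest
ingest → cache
cache → front
front → core
core → broker
core → bridge
core → agent
worker → mirror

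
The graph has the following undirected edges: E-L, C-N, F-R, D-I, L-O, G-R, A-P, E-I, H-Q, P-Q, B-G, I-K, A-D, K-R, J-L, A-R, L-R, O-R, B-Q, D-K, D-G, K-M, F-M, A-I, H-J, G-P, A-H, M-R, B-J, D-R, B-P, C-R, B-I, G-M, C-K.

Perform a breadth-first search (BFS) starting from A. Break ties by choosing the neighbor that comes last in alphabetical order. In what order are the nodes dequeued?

A -> R -> P -> I -> H -> D -> O -> M -> L -> K -> G -> F -> C -> Q -> B -> E -> J -> N

Visit A; enqueue R, P, I, H, D → queue [R, P, I, H, D]
Visit R; enqueue O, M, L, K, G, F, C → queue [P, I, H, D, O, M, L, K, G, F, C]
Visit P; enqueue Q, B → queue [I, H, D, O, M, L, K, G, F, C, Q, B]
Visit I; enqueue E → queue [H, D, O, M, L, K, G, F, C, Q, B, E]
Visit H; enqueue J → queue [D, O, M, L, K, G, F, C, Q, B, E, J]
Visit D → queue [O, M, L, K, G, F, C, Q, B, E, J]
Visit O → queue [M, L, K, G, F, C, Q, B, E, J]
Visit M → queue [L, K, G, F, C, Q, B, E, J]
Visit L → queue [K, G, F, C, Q, B, E, J]
Visit K → queue [G, F, C, Q, B, E, J]
Visit G → queue [F, C, Q, B, E, J]
Visit F → queue [C, Q, B, E, J]
Visit C; enqueue N → queue [Q, B, E, J, N]
Visit Q → queue [B, E, J, N]
Visit B → queue [E, J, N]
Visit E → queue [J, N]
Visit J → queue [N]
Visit N → queue []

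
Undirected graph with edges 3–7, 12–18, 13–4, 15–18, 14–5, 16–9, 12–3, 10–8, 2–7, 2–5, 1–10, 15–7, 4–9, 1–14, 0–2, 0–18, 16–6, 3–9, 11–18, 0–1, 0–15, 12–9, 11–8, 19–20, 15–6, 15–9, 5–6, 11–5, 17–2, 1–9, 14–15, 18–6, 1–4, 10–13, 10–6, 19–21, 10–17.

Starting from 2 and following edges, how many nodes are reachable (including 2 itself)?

19

BFS from 2 visits: 2, 17, 7, 5, 0, 10, 15, 3, 14, 11, 6, 18, 1, 13, 8, 9, 12, 16, 4
Reachable nodes: 19 of 22 total.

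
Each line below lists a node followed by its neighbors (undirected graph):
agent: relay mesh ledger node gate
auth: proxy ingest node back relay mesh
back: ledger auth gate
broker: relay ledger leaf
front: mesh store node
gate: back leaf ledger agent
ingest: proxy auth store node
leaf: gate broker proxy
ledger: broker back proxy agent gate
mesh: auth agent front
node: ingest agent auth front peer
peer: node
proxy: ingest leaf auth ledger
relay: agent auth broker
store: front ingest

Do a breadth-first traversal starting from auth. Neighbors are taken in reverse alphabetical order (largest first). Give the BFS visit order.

auth, relay, proxy, node, mesh, ingest, back, broker, agent, ledger, leaf, peer, front, store, gate

Visit auth; enqueue relay, proxy, node, mesh, ingest, back → queue [relay, proxy, node, mesh, ingest, back]
Visit relay; enqueue broker, agent → queue [proxy, node, mesh, ingest, back, broker, agent]
Visit proxy; enqueue ledger, leaf → queue [node, mesh, ingest, back, broker, agent, ledger, leaf]
Visit node; enqueue peer, front → queue [mesh, ingest, back, broker, agent, ledger, leaf, peer, front]
Visit mesh → queue [ingest, back, broker, agent, ledger, leaf, peer, front]
Visit ingest; enqueue store → queue [back, broker, agent, ledger, leaf, peer, front, store]
Visit back; enqueue gate → queue [broker, agent, ledger, leaf, peer, front, store, gate]
Visit broker → queue [agent, ledger, leaf, peer, front, store, gate]
Visit agent → queue [ledger, leaf, peer, front, store, gate]
Visit ledger → queue [leaf, peer, front, store, gate]
Visit leaf → queue [peer, front, store, gate]
Visit peer → queue [front, store, gate]
Visit front → queue [store, gate]
Visit store → queue [gate]
Visit gate → queue []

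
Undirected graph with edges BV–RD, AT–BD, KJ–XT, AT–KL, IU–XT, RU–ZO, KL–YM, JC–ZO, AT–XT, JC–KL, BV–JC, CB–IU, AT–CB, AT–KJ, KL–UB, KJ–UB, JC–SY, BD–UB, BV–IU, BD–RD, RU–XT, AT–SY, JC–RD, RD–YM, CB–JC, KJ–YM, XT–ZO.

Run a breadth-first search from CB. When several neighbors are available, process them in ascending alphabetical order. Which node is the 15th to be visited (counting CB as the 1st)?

RU

Visit CB; enqueue AT, IU, JC → queue [AT, IU, JC]
Visit AT; enqueue BD, KJ, KL, SY, XT → queue [IU, JC, BD, KJ, KL, SY, XT]
Visit IU; enqueue BV → queue [JC, BD, KJ, KL, SY, XT, BV]
Visit JC; enqueue RD, ZO → queue [BD, KJ, KL, SY, XT, BV, RD, ZO]
Visit BD; enqueue UB → queue [KJ, KL, SY, XT, BV, RD, ZO, UB]
Visit KJ; enqueue YM → queue [KL, SY, XT, BV, RD, ZO, UB, YM]
Visit KL → queue [SY, XT, BV, RD, ZO, UB, YM]
Visit SY → queue [XT, BV, RD, ZO, UB, YM]
Visit XT; enqueue RU → queue [BV, RD, ZO, UB, YM, RU]
Visit BV → queue [RD, ZO, UB, YM, RU]
Visit RD → queue [ZO, UB, YM, RU]
Visit ZO → queue [UB, YM, RU]
Visit UB → queue [YM, RU]
Visit YM → queue [RU]
Visit RU → queue []

Visit order: CB, AT, IU, JC, BD, KJ, KL, SY, XT, BV, RD, ZO, UB, YM, RU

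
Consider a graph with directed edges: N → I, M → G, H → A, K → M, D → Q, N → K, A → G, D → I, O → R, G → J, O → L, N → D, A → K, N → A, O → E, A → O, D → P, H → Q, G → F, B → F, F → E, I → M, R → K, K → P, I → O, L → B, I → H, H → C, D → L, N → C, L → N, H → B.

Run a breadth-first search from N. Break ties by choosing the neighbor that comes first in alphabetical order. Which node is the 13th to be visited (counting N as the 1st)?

M

Visit N; enqueue A, C, D, I, K → queue [A, C, D, I, K]
Visit A; enqueue G, O → queue [C, D, I, K, G, O]
Visit C → queue [D, I, K, G, O]
Visit D; enqueue L, P, Q → queue [I, K, G, O, L, P, Q]
Visit I; enqueue H, M → queue [K, G, O, L, P, Q, H, M]
Visit K → queue [G, O, L, P, Q, H, M]
Visit G; enqueue F, J → queue [O, L, P, Q, H, M, F, J]
Visit O; enqueue E, R → queue [L, P, Q, H, M, F, J, E, R]
Visit L; enqueue B → queue [P, Q, H, M, F, J, E, R, B]
Visit P → queue [Q, H, M, F, J, E, R, B]
Visit Q → queue [H, M, F, J, E, R, B]
Visit H → queue [M, F, J, E, R, B]
Visit M → queue [F, J, E, R, B]
Visit F → queue [J, E, R, B]
Visit J → queue [E, R, B]
Visit E → queue [R, B]
Visit R → queue [B]
Visit B → queue []

Visit order: N, A, C, D, I, K, G, O, L, P, Q, H, M, F, J, E, R, B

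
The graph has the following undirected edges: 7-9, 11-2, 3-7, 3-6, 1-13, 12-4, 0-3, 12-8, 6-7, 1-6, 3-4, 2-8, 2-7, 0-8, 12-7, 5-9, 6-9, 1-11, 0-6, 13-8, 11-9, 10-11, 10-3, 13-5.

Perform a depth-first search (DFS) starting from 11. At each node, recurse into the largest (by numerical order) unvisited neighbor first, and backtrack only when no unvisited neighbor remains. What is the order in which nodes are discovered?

11 -> 10 -> 3 -> 7 -> 12 -> 8 -> 13 -> 5 -> 9 -> 6 -> 1 -> 0 -> 2 -> 4

Visit 11
11 → 10
10 → 3
3 → 7
7 → 12
12 → 8
8 → 13
13 → 5
5 → 9
9 → 6
6 → 1
6 → 0
8 → 2
12 → 4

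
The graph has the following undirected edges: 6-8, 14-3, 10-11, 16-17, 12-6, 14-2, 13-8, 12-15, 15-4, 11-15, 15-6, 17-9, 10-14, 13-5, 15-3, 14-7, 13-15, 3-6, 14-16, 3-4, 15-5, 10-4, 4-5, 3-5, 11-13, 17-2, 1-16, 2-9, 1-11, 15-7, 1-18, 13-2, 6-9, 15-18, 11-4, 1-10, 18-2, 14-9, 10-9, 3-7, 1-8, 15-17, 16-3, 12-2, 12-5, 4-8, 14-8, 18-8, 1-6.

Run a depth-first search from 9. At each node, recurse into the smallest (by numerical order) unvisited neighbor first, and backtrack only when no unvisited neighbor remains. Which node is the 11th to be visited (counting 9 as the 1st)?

7

Visit 9
9 → 2
2 → 12
12 → 5
5 → 3
3 → 4
4 → 8
8 → 1
1 → 6
6 → 15
15 → 7
7 → 14
14 → 10
10 → 11
11 → 13
14 → 16
16 → 17
15 → 18

Visit order: 9, 2, 12, 5, 3, 4, 8, 1, 6, 15, 7, 14, 10, 11, 13, 16, 17, 18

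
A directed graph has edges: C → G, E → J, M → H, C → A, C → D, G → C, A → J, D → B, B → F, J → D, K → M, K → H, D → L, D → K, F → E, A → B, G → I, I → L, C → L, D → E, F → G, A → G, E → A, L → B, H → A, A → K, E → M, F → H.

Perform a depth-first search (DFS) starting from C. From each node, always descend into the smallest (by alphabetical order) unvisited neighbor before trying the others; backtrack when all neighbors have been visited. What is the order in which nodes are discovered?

Visit C
C → A
A → B
B → F
F → E
E → J
J → D
D → K
K → H
K → M
D → L
F → G
G → I

C -> A -> B -> F -> E -> J -> D -> K -> H -> M -> L -> G -> I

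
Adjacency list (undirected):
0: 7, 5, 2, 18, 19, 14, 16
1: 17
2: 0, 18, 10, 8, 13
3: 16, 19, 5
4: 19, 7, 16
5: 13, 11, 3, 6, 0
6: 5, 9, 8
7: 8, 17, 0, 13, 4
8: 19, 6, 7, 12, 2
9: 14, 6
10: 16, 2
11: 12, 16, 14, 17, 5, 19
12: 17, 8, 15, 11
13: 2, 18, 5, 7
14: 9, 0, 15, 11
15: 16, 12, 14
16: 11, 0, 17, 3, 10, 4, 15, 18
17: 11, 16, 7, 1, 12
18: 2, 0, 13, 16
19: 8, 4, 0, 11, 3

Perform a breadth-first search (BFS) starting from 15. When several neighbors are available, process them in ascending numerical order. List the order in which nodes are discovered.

15 → 12 → 14 → 16 → 8 → 11 → 17 → 0 → 9 → 3 → 4 → 10 → 18 → 2 → 6 → 7 → 19 → 5 → 1 → 13

Visit 15; enqueue 12, 14, 16 → queue [12, 14, 16]
Visit 12; enqueue 8, 11, 17 → queue [14, 16, 8, 11, 17]
Visit 14; enqueue 0, 9 → queue [16, 8, 11, 17, 0, 9]
Visit 16; enqueue 3, 4, 10, 18 → queue [8, 11, 17, 0, 9, 3, 4, 10, 18]
Visit 8; enqueue 2, 6, 7, 19 → queue [11, 17, 0, 9, 3, 4, 10, 18, 2, 6, 7, 19]
Visit 11; enqueue 5 → queue [17, 0, 9, 3, 4, 10, 18, 2, 6, 7, 19, 5]
Visit 17; enqueue 1 → queue [0, 9, 3, 4, 10, 18, 2, 6, 7, 19, 5, 1]
Visit 0 → queue [9, 3, 4, 10, 18, 2, 6, 7, 19, 5, 1]
Visit 9 → queue [3, 4, 10, 18, 2, 6, 7, 19, 5, 1]
Visit 3 → queue [4, 10, 18, 2, 6, 7, 19, 5, 1]
Visit 4 → queue [10, 18, 2, 6, 7, 19, 5, 1]
Visit 10 → queue [18, 2, 6, 7, 19, 5, 1]
Visit 18; enqueue 13 → queue [2, 6, 7, 19, 5, 1, 13]
Visit 2 → queue [6, 7, 19, 5, 1, 13]
Visit 6 → queue [7, 19, 5, 1, 13]
Visit 7 → queue [19, 5, 1, 13]
Visit 19 → queue [5, 1, 13]
Visit 5 → queue [1, 13]
Visit 1 → queue [13]
Visit 13 → queue []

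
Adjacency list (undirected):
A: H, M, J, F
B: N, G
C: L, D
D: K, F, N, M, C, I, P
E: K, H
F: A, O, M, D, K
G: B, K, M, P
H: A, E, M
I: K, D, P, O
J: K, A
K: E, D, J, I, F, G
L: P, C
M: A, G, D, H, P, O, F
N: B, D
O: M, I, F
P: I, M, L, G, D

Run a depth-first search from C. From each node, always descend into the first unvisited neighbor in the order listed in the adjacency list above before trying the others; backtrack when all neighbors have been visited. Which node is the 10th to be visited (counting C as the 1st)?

Visit C
C → L
L → P
P → I
I → K
K → E
E → H
H → A
A → M
M → G
G → B
B → N
N → D
D → F
F → O
A → J

Visit order: C, L, P, I, K, E, H, A, M, G, B, N, D, F, O, J

G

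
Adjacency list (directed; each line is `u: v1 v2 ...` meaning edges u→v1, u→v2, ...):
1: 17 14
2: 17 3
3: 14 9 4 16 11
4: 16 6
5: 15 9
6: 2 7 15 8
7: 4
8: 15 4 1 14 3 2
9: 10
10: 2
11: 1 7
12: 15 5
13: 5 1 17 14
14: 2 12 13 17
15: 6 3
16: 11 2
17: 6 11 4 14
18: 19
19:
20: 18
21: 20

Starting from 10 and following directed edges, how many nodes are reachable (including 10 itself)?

17

BFS from 10 visits: 10, 2, 17, 3, 6, 11, 4, 14, 9, 16, 7, 15, 8, 1, 12, 13, 5
Reachable nodes: 17 of 21 total.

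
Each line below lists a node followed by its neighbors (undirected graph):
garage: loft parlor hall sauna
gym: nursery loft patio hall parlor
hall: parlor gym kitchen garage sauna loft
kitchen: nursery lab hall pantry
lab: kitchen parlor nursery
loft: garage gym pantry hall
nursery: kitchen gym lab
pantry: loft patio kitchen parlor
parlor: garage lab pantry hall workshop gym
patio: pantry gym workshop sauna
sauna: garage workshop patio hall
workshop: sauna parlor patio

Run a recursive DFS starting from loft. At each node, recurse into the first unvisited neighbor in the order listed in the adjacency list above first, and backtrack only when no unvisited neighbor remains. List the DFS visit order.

Visit loft
loft → garage
garage → parlor
parlor → lab
lab → kitchen
kitchen → nursery
nursery → gym
gym → patio
patio → pantry
patio → workshop
workshop → sauna
sauna → hall

loft, garage, parlor, lab, kitchen, nursery, gym, patio, pantry, workshop, sauna, hall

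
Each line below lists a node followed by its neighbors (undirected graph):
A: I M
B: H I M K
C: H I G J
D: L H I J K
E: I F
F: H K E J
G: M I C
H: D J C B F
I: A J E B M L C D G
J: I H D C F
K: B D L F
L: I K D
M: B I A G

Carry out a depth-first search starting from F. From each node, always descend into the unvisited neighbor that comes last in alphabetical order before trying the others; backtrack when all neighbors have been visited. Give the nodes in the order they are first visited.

F → K → L → I → M → G → C → J → H → D → B → A → E

Visit F
F → K
K → L
L → I
I → M
M → G
G → C
C → J
J → H
H → D
H → B
M → A
I → E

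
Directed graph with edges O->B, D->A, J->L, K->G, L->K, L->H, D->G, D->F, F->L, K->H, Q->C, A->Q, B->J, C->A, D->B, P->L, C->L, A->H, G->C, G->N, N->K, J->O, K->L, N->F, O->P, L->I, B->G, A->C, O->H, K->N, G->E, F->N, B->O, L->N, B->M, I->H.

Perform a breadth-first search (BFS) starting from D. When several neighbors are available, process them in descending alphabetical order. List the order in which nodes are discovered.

D, G, F, B, A, N, E, C, L, O, M, J, Q, H, K, I, P

Visit D; enqueue G, F, B, A → queue [G, F, B, A]
Visit G; enqueue N, E, C → queue [F, B, A, N, E, C]
Visit F; enqueue L → queue [B, A, N, E, C, L]
Visit B; enqueue O, M, J → queue [A, N, E, C, L, O, M, J]
Visit A; enqueue Q, H → queue [N, E, C, L, O, M, J, Q, H]
Visit N; enqueue K → queue [E, C, L, O, M, J, Q, H, K]
Visit E → queue [C, L, O, M, J, Q, H, K]
Visit C → queue [L, O, M, J, Q, H, K]
Visit L; enqueue I → queue [O, M, J, Q, H, K, I]
Visit O; enqueue P → queue [M, J, Q, H, K, I, P]
Visit M → queue [J, Q, H, K, I, P]
Visit J → queue [Q, H, K, I, P]
Visit Q → queue [H, K, I, P]
Visit H → queue [K, I, P]
Visit K → queue [I, P]
Visit I → queue [P]
Visit P → queue []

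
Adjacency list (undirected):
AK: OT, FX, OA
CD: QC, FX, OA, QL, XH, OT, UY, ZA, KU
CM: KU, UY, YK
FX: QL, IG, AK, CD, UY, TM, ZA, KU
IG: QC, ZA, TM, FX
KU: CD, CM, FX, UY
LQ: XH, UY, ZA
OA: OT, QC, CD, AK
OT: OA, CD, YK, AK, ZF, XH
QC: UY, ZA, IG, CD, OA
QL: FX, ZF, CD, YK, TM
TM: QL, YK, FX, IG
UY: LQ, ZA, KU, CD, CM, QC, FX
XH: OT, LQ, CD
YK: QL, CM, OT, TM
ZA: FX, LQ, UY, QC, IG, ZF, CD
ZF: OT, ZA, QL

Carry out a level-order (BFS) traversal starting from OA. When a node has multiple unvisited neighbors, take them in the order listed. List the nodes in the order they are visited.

Visit OA; enqueue OT, QC, CD, AK → queue [OT, QC, CD, AK]
Visit OT; enqueue YK, ZF, XH → queue [QC, CD, AK, YK, ZF, XH]
Visit QC; enqueue UY, ZA, IG → queue [CD, AK, YK, ZF, XH, UY, ZA, IG]
Visit CD; enqueue FX, QL, KU → queue [AK, YK, ZF, XH, UY, ZA, IG, FX, QL, KU]
Visit AK → queue [YK, ZF, XH, UY, ZA, IG, FX, QL, KU]
Visit YK; enqueue CM, TM → queue [ZF, XH, UY, ZA, IG, FX, QL, KU, CM, TM]
Visit ZF → queue [XH, UY, ZA, IG, FX, QL, KU, CM, TM]
Visit XH; enqueue LQ → queue [UY, ZA, IG, FX, QL, KU, CM, TM, LQ]
Visit UY → queue [ZA, IG, FX, QL, KU, CM, TM, LQ]
Visit ZA → queue [IG, FX, QL, KU, CM, TM, LQ]
Visit IG → queue [FX, QL, KU, CM, TM, LQ]
Visit FX → queue [QL, KU, CM, TM, LQ]
Visit QL → queue [KU, CM, TM, LQ]
Visit KU → queue [CM, TM, LQ]
Visit CM → queue [TM, LQ]
Visit TM → queue [LQ]
Visit LQ → queue []

OA, OT, QC, CD, AK, YK, ZF, XH, UY, ZA, IG, FX, QL, KU, CM, TM, LQ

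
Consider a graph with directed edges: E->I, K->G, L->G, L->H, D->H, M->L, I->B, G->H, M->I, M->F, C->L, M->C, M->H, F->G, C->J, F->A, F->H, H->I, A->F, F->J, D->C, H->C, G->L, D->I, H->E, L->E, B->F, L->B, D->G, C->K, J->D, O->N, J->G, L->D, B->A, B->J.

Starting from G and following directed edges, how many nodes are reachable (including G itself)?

12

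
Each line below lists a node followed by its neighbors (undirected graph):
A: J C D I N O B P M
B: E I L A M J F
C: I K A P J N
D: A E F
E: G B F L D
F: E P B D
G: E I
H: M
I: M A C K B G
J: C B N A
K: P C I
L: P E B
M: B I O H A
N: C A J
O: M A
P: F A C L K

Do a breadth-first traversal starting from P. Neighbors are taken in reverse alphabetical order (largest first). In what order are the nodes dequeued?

P -> L -> K -> F -> C -> A -> E -> B -> I -> D -> N -> J -> O -> M -> G -> H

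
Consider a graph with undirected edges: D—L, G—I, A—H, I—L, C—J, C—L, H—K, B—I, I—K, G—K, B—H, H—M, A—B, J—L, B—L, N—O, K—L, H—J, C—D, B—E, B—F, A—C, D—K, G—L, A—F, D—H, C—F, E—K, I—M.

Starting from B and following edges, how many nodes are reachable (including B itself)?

BFS from B visits: B, L, I, H, F, E, A, K, J, G, D, C, M
Reachable nodes: 13 of 15 total.

13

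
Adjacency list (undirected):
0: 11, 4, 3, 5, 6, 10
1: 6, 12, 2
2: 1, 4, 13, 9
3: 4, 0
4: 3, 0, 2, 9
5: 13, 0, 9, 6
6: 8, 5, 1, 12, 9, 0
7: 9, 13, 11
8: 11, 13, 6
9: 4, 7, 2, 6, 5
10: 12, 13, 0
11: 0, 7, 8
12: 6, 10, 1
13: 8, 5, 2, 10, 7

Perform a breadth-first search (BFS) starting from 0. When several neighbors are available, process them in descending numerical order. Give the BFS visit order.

Visit 0; enqueue 11, 10, 6, 5, 4, 3 → queue [11, 10, 6, 5, 4, 3]
Visit 11; enqueue 8, 7 → queue [10, 6, 5, 4, 3, 8, 7]
Visit 10; enqueue 13, 12 → queue [6, 5, 4, 3, 8, 7, 13, 12]
Visit 6; enqueue 9, 1 → queue [5, 4, 3, 8, 7, 13, 12, 9, 1]
Visit 5 → queue [4, 3, 8, 7, 13, 12, 9, 1]
Visit 4; enqueue 2 → queue [3, 8, 7, 13, 12, 9, 1, 2]
Visit 3 → queue [8, 7, 13, 12, 9, 1, 2]
Visit 8 → queue [7, 13, 12, 9, 1, 2]
Visit 7 → queue [13, 12, 9, 1, 2]
Visit 13 → queue [12, 9, 1, 2]
Visit 12 → queue [9, 1, 2]
Visit 9 → queue [1, 2]
Visit 1 → queue [2]
Visit 2 → queue []

0 → 11 → 10 → 6 → 5 → 4 → 3 → 8 → 7 → 13 → 12 → 9 → 1 → 2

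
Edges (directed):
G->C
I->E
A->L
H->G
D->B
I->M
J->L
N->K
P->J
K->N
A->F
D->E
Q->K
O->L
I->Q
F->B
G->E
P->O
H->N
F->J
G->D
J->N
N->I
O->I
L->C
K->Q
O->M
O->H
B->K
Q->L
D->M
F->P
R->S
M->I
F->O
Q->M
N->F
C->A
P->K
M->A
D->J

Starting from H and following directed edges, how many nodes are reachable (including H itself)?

17

BFS from H visits: H, N, G, K, I, F, E, D, C, Q, M, P, O, J, B, A, L
Reachable nodes: 17 of 19 total.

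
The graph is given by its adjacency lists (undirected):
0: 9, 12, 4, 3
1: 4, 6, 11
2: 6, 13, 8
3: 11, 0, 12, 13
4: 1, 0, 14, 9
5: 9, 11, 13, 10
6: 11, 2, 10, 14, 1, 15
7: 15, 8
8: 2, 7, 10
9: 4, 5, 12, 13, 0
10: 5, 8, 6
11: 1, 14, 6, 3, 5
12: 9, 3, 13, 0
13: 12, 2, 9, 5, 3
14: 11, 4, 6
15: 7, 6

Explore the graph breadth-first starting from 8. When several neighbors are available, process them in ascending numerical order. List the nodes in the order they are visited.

8 2 7 10 6 13 15 5 1 11 14 3 9 12 4 0

Visit 8; enqueue 2, 7, 10 → queue [2, 7, 10]
Visit 2; enqueue 6, 13 → queue [7, 10, 6, 13]
Visit 7; enqueue 15 → queue [10, 6, 13, 15]
Visit 10; enqueue 5 → queue [6, 13, 15, 5]
Visit 6; enqueue 1, 11, 14 → queue [13, 15, 5, 1, 11, 14]
Visit 13; enqueue 3, 9, 12 → queue [15, 5, 1, 11, 14, 3, 9, 12]
Visit 15 → queue [5, 1, 11, 14, 3, 9, 12]
Visit 5 → queue [1, 11, 14, 3, 9, 12]
Visit 1; enqueue 4 → queue [11, 14, 3, 9, 12, 4]
Visit 11 → queue [14, 3, 9, 12, 4]
Visit 14 → queue [3, 9, 12, 4]
Visit 3; enqueue 0 → queue [9, 12, 4, 0]
Visit 9 → queue [12, 4, 0]
Visit 12 → queue [4, 0]
Visit 4 → queue [0]
Visit 0 → queue []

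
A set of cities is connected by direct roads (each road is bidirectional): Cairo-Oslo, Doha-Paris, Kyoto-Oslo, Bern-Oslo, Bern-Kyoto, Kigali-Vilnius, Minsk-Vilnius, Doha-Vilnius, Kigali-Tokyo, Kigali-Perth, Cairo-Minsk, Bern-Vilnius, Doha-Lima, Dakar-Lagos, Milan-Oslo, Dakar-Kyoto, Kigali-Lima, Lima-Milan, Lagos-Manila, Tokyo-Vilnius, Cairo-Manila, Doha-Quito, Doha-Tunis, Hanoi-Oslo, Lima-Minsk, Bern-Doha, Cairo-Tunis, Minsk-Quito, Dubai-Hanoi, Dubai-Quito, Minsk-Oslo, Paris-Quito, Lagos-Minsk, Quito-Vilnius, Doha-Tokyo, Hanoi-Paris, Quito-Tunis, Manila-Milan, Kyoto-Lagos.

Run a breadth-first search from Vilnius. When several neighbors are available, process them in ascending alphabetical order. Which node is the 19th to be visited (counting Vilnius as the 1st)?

Milan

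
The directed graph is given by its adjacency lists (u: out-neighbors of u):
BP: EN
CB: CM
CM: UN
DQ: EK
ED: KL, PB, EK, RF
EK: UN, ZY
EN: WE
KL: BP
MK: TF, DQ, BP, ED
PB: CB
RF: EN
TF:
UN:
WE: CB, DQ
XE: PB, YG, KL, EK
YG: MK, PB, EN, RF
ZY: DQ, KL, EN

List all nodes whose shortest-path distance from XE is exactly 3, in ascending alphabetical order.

CM, DQ, ED, TF, WE

Level 0: XE
Level 1: EK, KL, PB, YG
Level 2: BP, CB, EN, MK, RF, UN, ZY
Level 3: CM, DQ, ED, TF, WE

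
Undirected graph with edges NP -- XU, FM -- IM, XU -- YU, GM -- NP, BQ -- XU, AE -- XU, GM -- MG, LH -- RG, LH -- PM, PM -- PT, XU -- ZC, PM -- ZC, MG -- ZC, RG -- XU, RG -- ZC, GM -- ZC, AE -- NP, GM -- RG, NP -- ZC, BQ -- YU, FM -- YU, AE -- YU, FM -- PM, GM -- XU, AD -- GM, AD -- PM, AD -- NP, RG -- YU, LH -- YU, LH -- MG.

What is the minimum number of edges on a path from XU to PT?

3

Level 0: XU
Level 1: AE, BQ, GM, NP, RG, YU, ZC
Level 2: AD, FM, LH, MG, PM
Level 3: IM, PT
PT first appears at level 3.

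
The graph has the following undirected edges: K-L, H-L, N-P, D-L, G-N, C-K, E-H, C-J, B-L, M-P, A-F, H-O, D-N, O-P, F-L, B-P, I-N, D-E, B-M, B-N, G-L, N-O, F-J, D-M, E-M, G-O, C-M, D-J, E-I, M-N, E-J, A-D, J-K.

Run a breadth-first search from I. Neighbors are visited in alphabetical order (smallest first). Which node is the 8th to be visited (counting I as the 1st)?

B

Visit I; enqueue E, N → queue [E, N]
Visit E; enqueue D, H, J, M → queue [N, D, H, J, M]
Visit N; enqueue B, G, O, P → queue [D, H, J, M, B, G, O, P]
Visit D; enqueue A, L → queue [H, J, M, B, G, O, P, A, L]
Visit H → queue [J, M, B, G, O, P, A, L]
Visit J; enqueue C, F, K → queue [M, B, G, O, P, A, L, C, F, K]
Visit M → queue [B, G, O, P, A, L, C, F, K]
Visit B → queue [G, O, P, A, L, C, F, K]
Visit G → queue [O, P, A, L, C, F, K]
Visit O → queue [P, A, L, C, F, K]
Visit P → queue [A, L, C, F, K]
Visit A → queue [L, C, F, K]
Visit L → queue [C, F, K]
Visit C → queue [F, K]
Visit F → queue [K]
Visit K → queue []

Visit order: I, E, N, D, H, J, M, B, G, O, P, A, L, C, F, K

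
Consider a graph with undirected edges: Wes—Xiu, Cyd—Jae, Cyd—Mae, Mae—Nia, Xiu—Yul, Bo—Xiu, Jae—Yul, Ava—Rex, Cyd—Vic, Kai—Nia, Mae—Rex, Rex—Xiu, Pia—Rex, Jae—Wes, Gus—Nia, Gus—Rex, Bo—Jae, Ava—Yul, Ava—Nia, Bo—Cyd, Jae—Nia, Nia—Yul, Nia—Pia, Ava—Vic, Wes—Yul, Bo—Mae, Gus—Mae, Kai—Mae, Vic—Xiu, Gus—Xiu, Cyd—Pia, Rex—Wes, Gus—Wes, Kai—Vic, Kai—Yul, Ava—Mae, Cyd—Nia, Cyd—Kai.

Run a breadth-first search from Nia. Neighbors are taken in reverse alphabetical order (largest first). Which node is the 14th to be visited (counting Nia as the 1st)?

Visit Nia; enqueue Yul, Pia, Mae, Kai, Jae, Gus, Cyd, Ava → queue [Yul, Pia, Mae, Kai, Jae, Gus, Cyd, Ava]
Visit Yul; enqueue Xiu, Wes → queue [Pia, Mae, Kai, Jae, Gus, Cyd, Ava, Xiu, Wes]
Visit Pia; enqueue Rex → queue [Mae, Kai, Jae, Gus, Cyd, Ava, Xiu, Wes, Rex]
Visit Mae; enqueue Bo → queue [Kai, Jae, Gus, Cyd, Ava, Xiu, Wes, Rex, Bo]
Visit Kai; enqueue Vic → queue [Jae, Gus, Cyd, Ava, Xiu, Wes, Rex, Bo, Vic]
Visit Jae → queue [Gus, Cyd, Ava, Xiu, Wes, Rex, Bo, Vic]
Visit Gus → queue [Cyd, Ava, Xiu, Wes, Rex, Bo, Vic]
Visit Cyd → queue [Ava, Xiu, Wes, Rex, Bo, Vic]
Visit Ava → queue [Xiu, Wes, Rex, Bo, Vic]
Visit Xiu → queue [Wes, Rex, Bo, Vic]
Visit Wes → queue [Rex, Bo, Vic]
Visit Rex → queue [Bo, Vic]
Visit Bo → queue [Vic]
Visit Vic → queue []

Visit order: Nia, Yul, Pia, Mae, Kai, Jae, Gus, Cyd, Ava, Xiu, Wes, Rex, Bo, Vic

Vic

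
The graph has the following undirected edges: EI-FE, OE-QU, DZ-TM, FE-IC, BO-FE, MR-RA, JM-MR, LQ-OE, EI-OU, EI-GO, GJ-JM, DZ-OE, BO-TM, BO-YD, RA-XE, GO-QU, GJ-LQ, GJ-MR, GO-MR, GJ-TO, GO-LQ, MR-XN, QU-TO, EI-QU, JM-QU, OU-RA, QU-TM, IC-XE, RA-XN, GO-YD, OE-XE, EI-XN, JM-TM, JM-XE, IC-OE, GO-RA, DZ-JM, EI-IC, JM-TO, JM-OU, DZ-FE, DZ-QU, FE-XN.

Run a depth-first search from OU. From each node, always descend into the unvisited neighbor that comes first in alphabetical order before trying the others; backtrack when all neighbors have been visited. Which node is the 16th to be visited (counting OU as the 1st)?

QU

Visit OU
OU → EI
EI → FE
FE → BO
BO → TM
TM → DZ
DZ → JM
JM → GJ
GJ → LQ
LQ → GO
GO → MR
MR → RA
RA → XE
XE → IC
IC → OE
OE → QU
QU → TO
RA → XN
GO → YD

Visit order: OU, EI, FE, BO, TM, DZ, JM, GJ, LQ, GO, MR, RA, XE, IC, OE, QU, TO, XN, YD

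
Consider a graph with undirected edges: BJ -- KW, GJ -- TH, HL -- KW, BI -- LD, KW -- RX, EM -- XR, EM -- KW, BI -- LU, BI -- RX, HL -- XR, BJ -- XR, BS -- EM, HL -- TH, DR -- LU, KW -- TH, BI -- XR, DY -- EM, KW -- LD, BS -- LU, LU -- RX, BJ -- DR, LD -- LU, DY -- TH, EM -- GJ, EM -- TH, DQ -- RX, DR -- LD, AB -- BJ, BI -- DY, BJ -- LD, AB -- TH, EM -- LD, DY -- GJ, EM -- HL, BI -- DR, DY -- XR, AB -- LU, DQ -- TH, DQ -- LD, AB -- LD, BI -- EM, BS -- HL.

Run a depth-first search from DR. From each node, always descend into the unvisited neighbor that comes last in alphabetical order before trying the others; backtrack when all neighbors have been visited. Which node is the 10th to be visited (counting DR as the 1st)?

DQ

Visit DR
DR → LU
LU → RX
RX → KW
KW → TH
TH → HL
HL → XR
XR → EM
EM → LD
LD → DQ
LD → BJ
BJ → AB
LD → BI
BI → DY
DY → GJ
EM → BS

Visit order: DR, LU, RX, KW, TH, HL, XR, EM, LD, DQ, BJ, AB, BI, DY, GJ, BS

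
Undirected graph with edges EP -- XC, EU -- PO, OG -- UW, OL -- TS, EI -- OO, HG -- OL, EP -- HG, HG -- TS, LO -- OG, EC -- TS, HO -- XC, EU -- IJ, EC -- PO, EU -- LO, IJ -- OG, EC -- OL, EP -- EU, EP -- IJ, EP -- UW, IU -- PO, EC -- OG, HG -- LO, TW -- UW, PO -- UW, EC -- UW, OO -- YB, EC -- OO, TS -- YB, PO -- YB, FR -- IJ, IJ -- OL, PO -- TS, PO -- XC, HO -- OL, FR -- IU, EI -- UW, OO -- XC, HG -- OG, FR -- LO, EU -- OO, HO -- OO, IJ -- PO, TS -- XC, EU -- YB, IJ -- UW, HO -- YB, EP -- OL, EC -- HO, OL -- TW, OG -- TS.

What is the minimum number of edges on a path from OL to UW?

Level 0: OL
Level 1: EC, EP, HG, HO, IJ, TS, TW
Level 2: EU, FR, LO, OG, OO, PO, UW, XC, YB
Level 3: EI, IU
UW first appears at level 2.

2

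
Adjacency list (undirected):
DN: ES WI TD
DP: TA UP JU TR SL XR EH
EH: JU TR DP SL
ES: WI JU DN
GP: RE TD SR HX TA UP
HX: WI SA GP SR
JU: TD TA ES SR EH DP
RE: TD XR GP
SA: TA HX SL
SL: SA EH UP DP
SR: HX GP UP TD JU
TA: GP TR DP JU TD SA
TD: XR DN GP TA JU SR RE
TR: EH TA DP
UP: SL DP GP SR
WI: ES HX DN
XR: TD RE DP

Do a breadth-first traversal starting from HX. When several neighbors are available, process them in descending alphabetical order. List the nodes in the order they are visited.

Visit HX; enqueue WI, SR, SA, GP → queue [WI, SR, SA, GP]
Visit WI; enqueue ES, DN → queue [SR, SA, GP, ES, DN]
Visit SR; enqueue UP, TD, JU → queue [SA, GP, ES, DN, UP, TD, JU]
Visit SA; enqueue TA, SL → queue [GP, ES, DN, UP, TD, JU, TA, SL]
Visit GP; enqueue RE → queue [ES, DN, UP, TD, JU, TA, SL, RE]
Visit ES → queue [DN, UP, TD, JU, TA, SL, RE]
Visit DN → queue [UP, TD, JU, TA, SL, RE]
Visit UP; enqueue DP → queue [TD, JU, TA, SL, RE, DP]
Visit TD; enqueue XR → queue [JU, TA, SL, RE, DP, XR]
Visit JU; enqueue EH → queue [TA, SL, RE, DP, XR, EH]
Visit TA; enqueue TR → queue [SL, RE, DP, XR, EH, TR]
Visit SL → queue [RE, DP, XR, EH, TR]
Visit RE → queue [DP, XR, EH, TR]
Visit DP → queue [XR, EH, TR]
Visit XR → queue [EH, TR]
Visit EH → queue [TR]
Visit TR → queue []

HX, WI, SR, SA, GP, ES, DN, UP, TD, JU, TA, SL, RE, DP, XR, EH, TR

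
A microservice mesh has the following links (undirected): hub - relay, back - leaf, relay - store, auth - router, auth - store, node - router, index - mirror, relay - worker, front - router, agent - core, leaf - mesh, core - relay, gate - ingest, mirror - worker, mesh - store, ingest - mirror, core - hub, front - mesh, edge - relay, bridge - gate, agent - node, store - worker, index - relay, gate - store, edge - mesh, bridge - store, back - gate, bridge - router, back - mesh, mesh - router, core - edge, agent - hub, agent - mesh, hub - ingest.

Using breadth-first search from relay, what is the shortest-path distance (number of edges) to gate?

2

Level 0: relay
Level 1: core, edge, hub, index, store, worker
Level 2: agent, auth, bridge, gate, ingest, mesh, mirror
Level 3: back, front, leaf, node, router
gate first appears at level 2.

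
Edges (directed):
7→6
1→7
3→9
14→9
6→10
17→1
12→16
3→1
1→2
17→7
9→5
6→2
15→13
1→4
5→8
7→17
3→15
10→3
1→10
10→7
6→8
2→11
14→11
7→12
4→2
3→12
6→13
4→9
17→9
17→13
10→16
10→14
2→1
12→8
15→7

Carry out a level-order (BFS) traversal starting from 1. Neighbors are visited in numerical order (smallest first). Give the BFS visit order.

1 → 2 → 4 → 7 → 10 → 11 → 9 → 6 → 12 → 17 → 3 → 14 → 16 → 5 → 8 → 13 → 15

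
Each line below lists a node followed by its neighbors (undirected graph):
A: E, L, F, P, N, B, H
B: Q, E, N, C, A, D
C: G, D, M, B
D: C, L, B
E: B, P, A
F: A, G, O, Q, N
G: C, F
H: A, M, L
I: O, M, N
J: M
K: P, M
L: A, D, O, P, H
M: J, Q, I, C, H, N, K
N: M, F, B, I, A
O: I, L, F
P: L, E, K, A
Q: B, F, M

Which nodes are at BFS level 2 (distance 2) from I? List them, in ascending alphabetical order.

A, B, C, F, H, J, K, L, Q

Level 0: I
Level 1: M, N, O
Level 2: A, B, C, F, H, J, K, L, Q
Level 3: D, E, G, P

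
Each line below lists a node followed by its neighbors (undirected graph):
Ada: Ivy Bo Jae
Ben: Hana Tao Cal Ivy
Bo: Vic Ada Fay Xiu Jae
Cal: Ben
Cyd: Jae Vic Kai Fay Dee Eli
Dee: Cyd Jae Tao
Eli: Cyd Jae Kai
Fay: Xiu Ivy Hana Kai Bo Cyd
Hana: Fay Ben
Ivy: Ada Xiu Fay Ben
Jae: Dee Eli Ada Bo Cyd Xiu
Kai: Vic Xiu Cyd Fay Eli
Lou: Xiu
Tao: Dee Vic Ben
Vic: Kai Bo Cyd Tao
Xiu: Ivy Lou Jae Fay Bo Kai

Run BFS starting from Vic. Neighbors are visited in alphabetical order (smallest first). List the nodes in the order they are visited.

Vic -> Bo -> Cyd -> Kai -> Tao -> Ada -> Fay -> Jae -> Xiu -> Dee -> Eli -> Ben -> Ivy -> Hana -> Lou -> Cal

Visit Vic; enqueue Bo, Cyd, Kai, Tao → queue [Bo, Cyd, Kai, Tao]
Visit Bo; enqueue Ada, Fay, Jae, Xiu → queue [Cyd, Kai, Tao, Ada, Fay, Jae, Xiu]
Visit Cyd; enqueue Dee, Eli → queue [Kai, Tao, Ada, Fay, Jae, Xiu, Dee, Eli]
Visit Kai → queue [Tao, Ada, Fay, Jae, Xiu, Dee, Eli]
Visit Tao; enqueue Ben → queue [Ada, Fay, Jae, Xiu, Dee, Eli, Ben]
Visit Ada; enqueue Ivy → queue [Fay, Jae, Xiu, Dee, Eli, Ben, Ivy]
Visit Fay; enqueue Hana → queue [Jae, Xiu, Dee, Eli, Ben, Ivy, Hana]
Visit Jae → queue [Xiu, Dee, Eli, Ben, Ivy, Hana]
Visit Xiu; enqueue Lou → queue [Dee, Eli, Ben, Ivy, Hana, Lou]
Visit Dee → queue [Eli, Ben, Ivy, Hana, Lou]
Visit Eli → queue [Ben, Ivy, Hana, Lou]
Visit Ben; enqueue Cal → queue [Ivy, Hana, Lou, Cal]
Visit Ivy → queue [Hana, Lou, Cal]
Visit Hana → queue [Lou, Cal]
Visit Lou → queue [Cal]
Visit Cal → queue []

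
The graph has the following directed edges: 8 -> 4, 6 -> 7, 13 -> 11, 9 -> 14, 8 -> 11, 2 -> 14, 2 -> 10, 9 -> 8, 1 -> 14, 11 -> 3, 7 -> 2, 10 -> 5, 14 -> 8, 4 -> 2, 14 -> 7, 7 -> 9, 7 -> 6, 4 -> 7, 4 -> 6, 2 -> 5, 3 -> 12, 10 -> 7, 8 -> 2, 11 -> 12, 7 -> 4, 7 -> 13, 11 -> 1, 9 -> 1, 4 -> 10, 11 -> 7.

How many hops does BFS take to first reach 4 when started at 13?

Level 0: 13
Level 1: 11
Level 2: 1, 3, 7, 12
Level 3: 2, 4, 6, 9, 14
Level 4: 5, 8, 10
4 first appears at level 3.

3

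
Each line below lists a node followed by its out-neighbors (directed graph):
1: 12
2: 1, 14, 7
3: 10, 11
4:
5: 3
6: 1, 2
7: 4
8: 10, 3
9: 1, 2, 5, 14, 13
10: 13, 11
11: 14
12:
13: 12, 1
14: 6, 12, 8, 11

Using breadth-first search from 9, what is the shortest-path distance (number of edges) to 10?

3

Level 0: 9
Level 1: 1, 2, 5, 13, 14
Level 2: 3, 6, 7, 8, 11, 12
Level 3: 4, 10
10 first appears at level 3.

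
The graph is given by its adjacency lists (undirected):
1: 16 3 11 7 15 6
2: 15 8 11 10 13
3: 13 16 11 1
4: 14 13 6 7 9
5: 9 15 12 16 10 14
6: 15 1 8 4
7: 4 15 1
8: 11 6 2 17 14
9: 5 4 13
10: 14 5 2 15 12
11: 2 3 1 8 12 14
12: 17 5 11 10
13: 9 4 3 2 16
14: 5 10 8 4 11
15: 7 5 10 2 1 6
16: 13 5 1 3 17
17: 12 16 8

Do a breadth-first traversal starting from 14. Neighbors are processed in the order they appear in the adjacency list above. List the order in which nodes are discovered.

Visit 14; enqueue 5, 10, 8, 4, 11 → queue [5, 10, 8, 4, 11]
Visit 5; enqueue 9, 15, 12, 16 → queue [10, 8, 4, 11, 9, 15, 12, 16]
Visit 10; enqueue 2 → queue [8, 4, 11, 9, 15, 12, 16, 2]
Visit 8; enqueue 6, 17 → queue [4, 11, 9, 15, 12, 16, 2, 6, 17]
Visit 4; enqueue 13, 7 → queue [11, 9, 15, 12, 16, 2, 6, 17, 13, 7]
Visit 11; enqueue 3, 1 → queue [9, 15, 12, 16, 2, 6, 17, 13, 7, 3, 1]
Visit 9 → queue [15, 12, 16, 2, 6, 17, 13, 7, 3, 1]
Visit 15 → queue [12, 16, 2, 6, 17, 13, 7, 3, 1]
Visit 12 → queue [16, 2, 6, 17, 13, 7, 3, 1]
Visit 16 → queue [2, 6, 17, 13, 7, 3, 1]
Visit 2 → queue [6, 17, 13, 7, 3, 1]
Visit 6 → queue [17, 13, 7, 3, 1]
Visit 17 → queue [13, 7, 3, 1]
Visit 13 → queue [7, 3, 1]
Visit 7 → queue [3, 1]
Visit 3 → queue [1]
Visit 1 → queue []

14, 5, 10, 8, 4, 11, 9, 15, 12, 16, 2, 6, 17, 13, 7, 3, 1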